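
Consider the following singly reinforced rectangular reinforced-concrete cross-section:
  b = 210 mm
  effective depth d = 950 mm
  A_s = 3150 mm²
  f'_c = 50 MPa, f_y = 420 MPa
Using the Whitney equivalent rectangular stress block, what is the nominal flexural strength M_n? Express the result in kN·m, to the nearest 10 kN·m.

M_n ≈ 1160 kN·m

T = A_s f_y = 3150 × 420 = 1323000 N = 1323 kN.
From C = T: a = T/(0.85 f'_c b) = 1323000/(0.85 × 50 × 210) = 148.24 mm.
M_n = T(d − a/2) = 1323 kN × (950 − 74.12) mm = 1158.79 kN·m.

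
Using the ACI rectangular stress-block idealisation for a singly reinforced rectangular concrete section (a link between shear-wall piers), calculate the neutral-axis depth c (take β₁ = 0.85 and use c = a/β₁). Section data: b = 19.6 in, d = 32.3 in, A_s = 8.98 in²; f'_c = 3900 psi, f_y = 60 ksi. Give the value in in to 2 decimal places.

T = A_s f_y = 8.98 × 60 = 538.8 kips.
a = T/(0.85 f'_c b) = 538.8/(0.85 × 3.9 × 19.6) = 8.2925 in.
With β₁ = 0.85, c = a/β₁ = 8.2925/0.85 = 9.76 in.

c ≈ 9.76 in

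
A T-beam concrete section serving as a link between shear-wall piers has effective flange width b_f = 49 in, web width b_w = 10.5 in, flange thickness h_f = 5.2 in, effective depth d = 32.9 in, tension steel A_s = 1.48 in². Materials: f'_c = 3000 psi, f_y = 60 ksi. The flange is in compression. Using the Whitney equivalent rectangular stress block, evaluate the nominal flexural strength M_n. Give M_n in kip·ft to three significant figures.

Tension: T = A_s f_y = 1.48 × 60 = 88.8 kips.
Try a within the flange: a = T/(0.85 f'_c b_f) = 88.8/(0.85 × 3 × 49) = 0.711 in.
Since a = 0.711 ≤ h_f = 5.2 in, the stress block lies entirely in the flange; analyse as a rectangular beam of width b_f.
M_n = T(d − a/2) = 88.8 × (32.9 − 0.3555) = 2890.0 kip·in.
M_n = 2890.0/12 = 240.83 kip·ft.

M_n ≈ 241 kip·ft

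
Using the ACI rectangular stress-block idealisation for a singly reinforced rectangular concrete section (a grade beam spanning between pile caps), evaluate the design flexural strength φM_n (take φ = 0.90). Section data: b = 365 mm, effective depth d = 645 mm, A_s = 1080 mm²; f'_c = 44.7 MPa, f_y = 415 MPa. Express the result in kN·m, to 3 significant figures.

T = A_s f_y = 1080 × 415 = 448200 N = 448.2 kN.
From C = T: a = T/(0.85 f'_c b) = 448200/(0.85 × 44.7 × 365) = 32.32 mm.
M_n = T(d − a/2) = 448.2 kN × (645 − 16.16) mm = 281.85 kN·m.
φM_n = 0.90 × 281.85 = 253.67 kN·m.

φM_n ≈ 254 kN·m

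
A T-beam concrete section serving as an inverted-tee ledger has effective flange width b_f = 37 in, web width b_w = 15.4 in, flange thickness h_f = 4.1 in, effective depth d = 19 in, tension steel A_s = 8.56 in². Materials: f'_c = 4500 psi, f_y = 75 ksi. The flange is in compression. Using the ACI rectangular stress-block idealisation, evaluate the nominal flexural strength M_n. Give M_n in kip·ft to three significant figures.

M_n ≈ 894 kip·ft

Tension: T = A_s f_y = 8.56 × 75 = 642 kips.
Try a within the flange: a = T/(0.85 f'_c b_f) = 642/(0.85 × 4.5 × 37) = 4.536 in.
a = 4.536 > h_f = 4.1 in: the block extends into the web. Split into flange-overhang and web parts.
C_f = 0.85 f'_c (b_f − b_w) h_f = 0.85 × 4.5 × (37 − 15.4) × 4.1 = 338.7 kips.
Remaining web compression depth: a_w = (T − C_f)/(0.85 f'_c b_w) = (642 − 338.7)/(0.85 × 4.5 × 15.4) = 5.149 in.
M_n = C_f(d − h_f/2) + (T − C_f)(d − a_w/2) = 338.7 × (19 − 2.05) + 303.3 × (19 − 2.5745) = 5741.0 + 4981.9 = 10722.9 kip·in.
M_n = 10722.9/12 = 893.58 kip·ft.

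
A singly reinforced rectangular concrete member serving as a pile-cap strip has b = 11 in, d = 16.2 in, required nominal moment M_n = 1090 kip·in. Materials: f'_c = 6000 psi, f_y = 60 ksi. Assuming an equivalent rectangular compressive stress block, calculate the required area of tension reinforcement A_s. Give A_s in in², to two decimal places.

From M_n = 0.85 f'_c a b (d − a/2):
a = d − √(d² − 2M_n/(0.85 f'_c b)) = 16.2 − √(16.2² − 2 × 1090/(0.85 × 6 × 11)) = 1.247 in.
A_s = 0.85 f'_c a b / f_y = 0.85 × 6 × 1.247 × 11 / 60 = 1.166 in².

A_s ≈ 1.17 in²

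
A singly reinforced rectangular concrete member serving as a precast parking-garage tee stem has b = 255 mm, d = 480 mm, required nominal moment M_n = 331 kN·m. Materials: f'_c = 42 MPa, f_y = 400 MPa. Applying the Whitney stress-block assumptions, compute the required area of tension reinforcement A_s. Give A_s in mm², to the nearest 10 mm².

A_s ≈ 1890 mm²

With M_n = 0.85 f'_c a b (d − a/2), solve the quadratic for a:
a = d − √(d² − 2M_n/(0.85 f'_c b)) = 480 − √(480² − 2 × 331×10⁶/(0.85 × 42 × 255)) = 82.91 mm.
A_s = 0.85 f'_c a b / f_y = 0.85 × 42 × 82.91 × 255 / 400 = 1886.9 mm².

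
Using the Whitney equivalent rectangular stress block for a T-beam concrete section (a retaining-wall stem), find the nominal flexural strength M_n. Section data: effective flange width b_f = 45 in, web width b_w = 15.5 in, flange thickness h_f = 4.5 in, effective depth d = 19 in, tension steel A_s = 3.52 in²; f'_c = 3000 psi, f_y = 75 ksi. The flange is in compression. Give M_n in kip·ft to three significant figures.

Tension: T = A_s f_y = 3.52 × 75 = 264 kips.
Try a within the flange: a = T/(0.85 f'_c b_f) = 264/(0.85 × 3 × 45) = 2.301 in.
Since a = 2.301 ≤ h_f = 4.5 in, the stress block lies entirely in the flange; analyse as a rectangular beam of width b_f.
M_n = T(d − a/2) = 264 × (19 − 1.1505) = 4712.3 kip·in.
M_n = 4712.3/12 = 392.69 kip·ft.

M_n ≈ 393 kip·ft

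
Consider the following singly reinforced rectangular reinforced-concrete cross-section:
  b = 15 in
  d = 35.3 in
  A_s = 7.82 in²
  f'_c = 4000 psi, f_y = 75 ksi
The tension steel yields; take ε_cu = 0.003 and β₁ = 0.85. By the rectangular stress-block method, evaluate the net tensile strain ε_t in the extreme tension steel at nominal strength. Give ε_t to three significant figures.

a = A_s f_y/(0.85 f'_c b) = 11.500 in.
β₁ = 0.85, so c = a/β₁ = 11.500/0.85 = 13.529 in.
From the linear strain diagram with ε_cu = 0.003: ε_t = 0.003 (d − c)/c = 0.003 × (35.3 − 13.529)/13.529 = 0.00483.
ε_t is between 0.004 and 0.005 — transition zone.

ε_t ≈ 0.00483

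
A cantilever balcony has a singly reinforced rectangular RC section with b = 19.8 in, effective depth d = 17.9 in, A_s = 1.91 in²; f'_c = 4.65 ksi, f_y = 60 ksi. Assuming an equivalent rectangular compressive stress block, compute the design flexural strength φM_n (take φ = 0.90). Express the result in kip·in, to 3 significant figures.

φM_n ≈ 1770 kip·in

T = A_s f_y = 1.91 × 60 = 114.6 kips.
a = T/(0.85 f'_c b) = 114.6/(0.85 × 4.65 × 19.8) = 1.464 in.
M_n = T(d − a/2) = 114.6 × (17.9 − 0.732) = 1967.5 kip·in.
φM_n = 0.90 × 1967.5 = 1770.8 kip·in.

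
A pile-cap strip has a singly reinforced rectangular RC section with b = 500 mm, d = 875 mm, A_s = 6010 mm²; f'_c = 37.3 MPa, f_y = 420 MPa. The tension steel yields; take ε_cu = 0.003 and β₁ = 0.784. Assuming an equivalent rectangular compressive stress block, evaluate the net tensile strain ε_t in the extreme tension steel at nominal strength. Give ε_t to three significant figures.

a = A_s f_y/(0.85 f'_c b) = 159.23 mm.
β₁ = 0.784, so c = a/β₁ = 159.23/0.784 = 203.10 mm.
From the linear strain diagram with ε_cu = 0.003: ε_t = 0.003 (d − c)/c = 0.003 × (875 − 203.10)/203.10 = 0.00992.
Since ε_t ≥ 0.005, the section is tension-controlled.

ε_t ≈ 0.00992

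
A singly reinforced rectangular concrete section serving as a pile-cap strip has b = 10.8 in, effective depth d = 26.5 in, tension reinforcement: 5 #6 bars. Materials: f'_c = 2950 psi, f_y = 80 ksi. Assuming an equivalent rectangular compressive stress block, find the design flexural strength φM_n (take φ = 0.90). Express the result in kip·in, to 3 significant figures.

φM_n ≈ 3680 kip·in

A_s = 5 × 0.44 = 2.2 in².
T = A_s f_y = 2.2 × 80 = 176 kips.
a = T/(0.85 f'_c b) = 176/(0.85 × 2.95 × 10.8) = 6.499 in.
M_n = T(d − a/2) = 176 × (26.5 − 3.2495) = 4092.1 kip·in.
φM_n = 0.90 × 4092.1 = 3682.9 kip·in.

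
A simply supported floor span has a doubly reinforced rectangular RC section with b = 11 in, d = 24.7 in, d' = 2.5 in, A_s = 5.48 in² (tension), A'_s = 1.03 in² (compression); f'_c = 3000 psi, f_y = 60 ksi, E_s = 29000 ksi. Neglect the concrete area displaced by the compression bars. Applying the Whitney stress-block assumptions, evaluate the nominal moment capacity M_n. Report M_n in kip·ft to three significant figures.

M_n ≈ 558 kip·ft

Assume both steels yield.
a = (A_s − A'_s) f_y/(0.85 f'_c b) = (5.48 − 1.03) × 60/(0.85 × 3 × 11) = 9.519 in.
c = a/β₁ = 9.519/0.85 = 11.199 in; ε'_s = 0.003(c − d')/c = 0.0023 ≥ ε_y = 0.0021, so the compression steel yields.
M_n = (A_s − A'_s) f_y (d − a/2) + A'_s f_y (d − d') = 267 × (24.7 − 4.7595) + 61.8 × (24.7 − 2.5) = 5324.1 + 1372.0 = 6696.1 kip·in = 6696.1/12 = 558.01 kip·ft.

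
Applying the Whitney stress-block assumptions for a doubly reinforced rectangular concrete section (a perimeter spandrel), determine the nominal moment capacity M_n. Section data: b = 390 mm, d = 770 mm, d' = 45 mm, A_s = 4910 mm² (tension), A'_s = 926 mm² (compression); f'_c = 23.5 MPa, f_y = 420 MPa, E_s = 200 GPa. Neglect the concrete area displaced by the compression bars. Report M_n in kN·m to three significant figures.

M_n ≈ 1390 kN·m

Assume both tension and compression steel yield.
Net tension couple steel: A_s − A'_s = 3984 mm².
a = (A_s − A'_s) f_y / (0.85 f'_c b) = 1673280/(0.85 × 23.5 × 390) = 214.79 mm.
c = a/β₁ = 214.79/0.85 = 252.69 mm; ε'_s = 0.003(c − d')/c = 0.0025 ≥ f_y/E_s = 0.0021, so compression steel does yield.
M_n = (A_s − A'_s) f_y (d − a/2) + A'_s f_y (d − d') = [1673280 × (770 − 107.395) + 388920 × (770 − 45)] × 10⁻⁶ = 1108.72 + 281.97 = 1390.69 kN·m.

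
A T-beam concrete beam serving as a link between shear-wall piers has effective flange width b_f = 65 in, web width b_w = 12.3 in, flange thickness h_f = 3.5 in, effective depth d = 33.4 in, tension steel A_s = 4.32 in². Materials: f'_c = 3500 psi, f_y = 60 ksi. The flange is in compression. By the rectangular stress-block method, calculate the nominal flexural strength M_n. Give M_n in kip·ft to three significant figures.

Tension: T = A_s f_y = 4.32 × 60 = 259.2 kips.
Try a within the flange: a = T/(0.85 f'_c b_f) = 259.2/(0.85 × 3.5 × 65) = 1.340 in.
Since a = 1.340 ≤ h_f = 3.5 in, the stress block lies entirely in the flange; analyse as a rectangular beam of width b_f.
M_n = T(d − a/2) = 259.2 × (33.4 − 0.67) = 8483.6 kip·in.
M_n = 8483.6/12 = 706.97 kip·ft.

M_n ≈ 707 kip·ft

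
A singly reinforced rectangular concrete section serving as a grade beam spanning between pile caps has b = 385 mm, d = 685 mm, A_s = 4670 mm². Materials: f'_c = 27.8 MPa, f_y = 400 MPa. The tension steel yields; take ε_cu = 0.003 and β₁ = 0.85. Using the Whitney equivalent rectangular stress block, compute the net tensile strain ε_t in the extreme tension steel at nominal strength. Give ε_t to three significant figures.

ε_t ≈ 0.00551

a = A_s f_y/(0.85 f'_c b) = 205.33 mm.
β₁ = 0.85, so c = a/β₁ = 205.33/0.85 = 241.56 mm.
From the linear strain diagram with ε_cu = 0.003: ε_t = 0.003 (d − c)/c = 0.003 × (685 − 241.56)/241.56 = 0.00551.
Since ε_t ≥ 0.005, the section is tension-controlled.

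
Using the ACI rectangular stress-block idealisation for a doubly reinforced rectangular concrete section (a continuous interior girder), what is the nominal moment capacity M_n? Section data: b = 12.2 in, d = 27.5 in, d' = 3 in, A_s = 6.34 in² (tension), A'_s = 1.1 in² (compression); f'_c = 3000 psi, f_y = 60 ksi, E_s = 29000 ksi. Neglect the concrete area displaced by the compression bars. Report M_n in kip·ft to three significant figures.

M_n ≈ 723 kip·ft

Assume both steels yield.
a = (A_s − A'_s) f_y/(0.85 f'_c b) = (6.34 − 1.1) × 60/(0.85 × 3 × 12.2) = 10.106 in.
c = a/β₁ = 10.106/0.85 = 11.889 in; ε'_s = 0.003(c − d')/c = 0.0022 ≥ ε_y = 0.0021, so the compression steel yields.
M_n = (A_s − A'_s) f_y (d − a/2) + A'_s f_y (d − d') = 314.4 × (27.5 − 5.053) + 66 × (27.5 − 3) = 7057.3 + 1617.0 = 8674.3 kip·in = 8674.3/12 = 722.86 kip·ft.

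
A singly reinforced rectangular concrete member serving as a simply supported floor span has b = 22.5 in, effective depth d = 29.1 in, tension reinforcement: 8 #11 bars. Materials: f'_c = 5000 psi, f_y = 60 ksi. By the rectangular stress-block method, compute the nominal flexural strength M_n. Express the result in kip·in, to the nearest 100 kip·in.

M_n ≈ 18900 kip·in

A_s = 8 × 1.56 = 12.48 in².
T = A_s f_y = 12.48 × 60 = 748.8 kips.
a = T/(0.85 f'_c b) = 748.8/(0.85 × 5 × 22.5) = 7.831 in.
M_n = T(d − a/2) = 748.8 × (29.1 − 3.9155) = 18858.2 kip·in.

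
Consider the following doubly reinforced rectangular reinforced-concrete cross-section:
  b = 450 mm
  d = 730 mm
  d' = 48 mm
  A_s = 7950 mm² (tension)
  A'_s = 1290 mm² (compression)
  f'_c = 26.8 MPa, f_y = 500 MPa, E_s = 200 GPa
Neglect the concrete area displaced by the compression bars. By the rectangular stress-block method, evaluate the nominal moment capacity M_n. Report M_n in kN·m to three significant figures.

Assume both tension and compression steel yield.
Net tension couple steel: A_s − A'_s = 6660 mm².
a = (A_s − A'_s) f_y / (0.85 f'_c b) = 3330000/(0.85 × 26.8 × 450) = 324.85 mm.
c = a/β₁ = 324.85/0.85 = 382.18 mm; ε'_s = 0.003(c − d')/c = 0.0026 ≥ f_y/E_s = 0.0025, so compression steel does yield.
M_n = (A_s − A'_s) f_y (d − a/2) + A'_s f_y (d − d') = [3330000 × (730 − 162.425) + 645000 × (730 − 48)] × 10⁻⁶ = 1890.02 + 439.89 = 2329.91 kN·m.

M_n ≈ 2330 kN·m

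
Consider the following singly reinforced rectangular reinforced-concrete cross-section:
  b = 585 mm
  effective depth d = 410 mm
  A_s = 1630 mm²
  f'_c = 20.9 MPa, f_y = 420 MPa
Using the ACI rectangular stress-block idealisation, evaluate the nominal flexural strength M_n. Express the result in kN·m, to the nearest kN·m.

M_n ≈ 258 kN·m

T = A_s f_y = 1630 × 420 = 684600 N = 684.6 kN.
From C = T: a = T/(0.85 f'_c b) = 684600/(0.85 × 20.9 × 585) = 65.87 mm.
M_n = T(d − a/2) = 684.6 kN × (410 − 32.935) mm = 258.14 kN·m.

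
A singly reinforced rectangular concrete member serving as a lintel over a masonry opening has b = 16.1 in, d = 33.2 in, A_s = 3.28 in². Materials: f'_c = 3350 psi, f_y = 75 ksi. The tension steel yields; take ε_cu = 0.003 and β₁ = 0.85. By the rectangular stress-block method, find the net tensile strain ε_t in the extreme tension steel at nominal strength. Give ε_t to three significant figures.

ε_t ≈ 0.0128

a = A_s f_y/(0.85 f'_c b) = 5.366 in.
β₁ = 0.85, so c = a/β₁ = 5.366/0.85 = 6.313 in.
From the linear strain diagram with ε_cu = 0.003: ε_t = 0.003 (d − c)/c = 0.003 × (33.2 − 6.313)/6.313 = 0.0128.
Since ε_t ≥ 0.005, the section is tension-controlled.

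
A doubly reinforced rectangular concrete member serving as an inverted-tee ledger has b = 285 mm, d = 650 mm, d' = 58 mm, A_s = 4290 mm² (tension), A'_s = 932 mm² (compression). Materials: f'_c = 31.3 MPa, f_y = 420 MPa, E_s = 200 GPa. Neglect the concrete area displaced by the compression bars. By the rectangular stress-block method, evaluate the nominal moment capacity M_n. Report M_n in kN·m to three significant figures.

M_n ≈ 1020 kN·m

Assume both tension and compression steel yield.
Net tension couple steel: A_s − A'_s = 3358 mm².
a = (A_s − A'_s) f_y / (0.85 f'_c b) = 1410360/(0.85 × 31.3 × 285) = 186.00 mm.
c = a/β₁ = 186.00/0.826 = 225.18 mm; ε'_s = 0.003(c − d')/c = 0.0022 ≥ f_y/E_s = 0.0021, so compression steel does yield.
M_n = (A_s − A'_s) f_y (d − a/2) + A'_s f_y (d − d') = [1410360 × (650 − 93) + 391440 × (650 − 58)] × 10⁻⁶ = 785.57 + 231.73 = 1017.30 kN·m.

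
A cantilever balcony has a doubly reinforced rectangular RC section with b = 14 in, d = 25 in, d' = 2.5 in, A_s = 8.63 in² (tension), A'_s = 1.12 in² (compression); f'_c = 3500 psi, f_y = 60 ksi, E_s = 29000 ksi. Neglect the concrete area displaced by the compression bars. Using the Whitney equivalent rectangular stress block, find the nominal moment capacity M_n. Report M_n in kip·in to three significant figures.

Assume both steels yield.
a = (A_s − A'_s) f_y/(0.85 f'_c b) = (8.63 − 1.12) × 60/(0.85 × 3.5 × 14) = 10.819 in.
c = a/β₁ = 10.819/0.85 = 12.728 in; ε'_s = 0.003(c − d')/c = 0.0024 ≥ ε_y = 0.0021, so the compression steel yields.
M_n = (A_s − A'_s) f_y (d − a/2) + A'_s f_y (d − d') = 450.6 × (25 − 5.4095) + 67.2 × (25 − 2.5) = 8827.5 + 1512.0 = 10339.5 kip·in.

M_n ≈ 10300 kip·in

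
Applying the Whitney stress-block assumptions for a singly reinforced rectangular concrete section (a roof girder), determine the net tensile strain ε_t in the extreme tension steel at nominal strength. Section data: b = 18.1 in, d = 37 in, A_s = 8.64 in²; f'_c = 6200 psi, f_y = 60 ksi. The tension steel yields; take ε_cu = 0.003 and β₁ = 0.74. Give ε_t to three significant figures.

a = A_s f_y/(0.85 f'_c b) = 5.435 in.
β₁ = 0.74, so c = a/β₁ = 5.435/0.74 = 7.345 in.
From the linear strain diagram with ε_cu = 0.003: ε_t = 0.003 (d − c)/c = 0.003 × (37 − 7.345)/7.345 = 0.0121.
Since ε_t ≥ 0.005, the section is tension-controlled.

ε_t ≈ 0.0121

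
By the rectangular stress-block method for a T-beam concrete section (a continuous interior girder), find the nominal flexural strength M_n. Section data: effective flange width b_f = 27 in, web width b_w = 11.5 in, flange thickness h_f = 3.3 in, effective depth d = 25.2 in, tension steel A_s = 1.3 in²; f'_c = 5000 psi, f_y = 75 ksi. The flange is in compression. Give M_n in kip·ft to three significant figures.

Tension: T = A_s f_y = 1.3 × 75 = 97.5 kips.
Try a within the flange: a = T/(0.85 f'_c b_f) = 97.5/(0.85 × 5 × 27) = 0.850 in.
Since a = 0.850 ≤ h_f = 3.3 in, the stress block lies entirely in the flange; analyse as a rectangular beam of width b_f.
M_n = T(d − a/2) = 97.5 × (25.2 − 0.425) = 2415.6 kip·in.
M_n = 2415.6/12 = 201.30 kip·ft.

M_n ≈ 201 kip·ft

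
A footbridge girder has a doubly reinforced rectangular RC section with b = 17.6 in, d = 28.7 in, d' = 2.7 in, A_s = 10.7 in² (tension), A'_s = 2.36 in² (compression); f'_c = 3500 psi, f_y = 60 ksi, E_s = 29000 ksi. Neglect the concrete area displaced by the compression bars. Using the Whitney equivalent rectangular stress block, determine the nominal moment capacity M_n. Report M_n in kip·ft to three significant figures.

Assume both steels yield.
a = (A_s − A'_s) f_y/(0.85 f'_c b) = (10.7 − 2.36) × 60/(0.85 × 3.5 × 17.6) = 9.557 in.
c = a/β₁ = 9.557/0.85 = 11.244 in; ε'_s = 0.003(c − d')/c = 0.0023 ≥ ε_y = 0.0021, so the compression steel yields.
M_n = (A_s − A'_s) f_y (d − a/2) + A'_s f_y (d − d') = 500.4 × (28.7 − 4.7785) + 141.6 × (28.7 − 2.7) = 11970.3 + 3681.6 = 15651.9 kip·in = 15651.9/12 = 1304.33 kip·ft.

M_n ≈ 1300 kip·ft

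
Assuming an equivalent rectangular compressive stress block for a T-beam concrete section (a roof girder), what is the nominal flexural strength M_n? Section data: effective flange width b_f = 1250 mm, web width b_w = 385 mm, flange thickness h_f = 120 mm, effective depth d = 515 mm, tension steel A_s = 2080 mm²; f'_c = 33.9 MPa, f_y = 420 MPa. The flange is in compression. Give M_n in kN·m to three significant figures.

Tension: T = A_s f_y = 2080 × 420 = 873600 N.
Try a within the flange: a = T/(0.85 f'_c b_f) = 873600/(0.85 × 33.9 × 1250) = 24.25 mm.
Since a = 24.25 ≤ h_f = 120 mm, the stress block lies entirely in the flange; analyse as a rectangular beam of width b_f.
M_n = T(d − a/2) = 873600 × (515 − 12.125) = 439.31 × 10⁶ N·mm.
M_n = 439.31 kN·m.

M_n ≈ 439 kN·m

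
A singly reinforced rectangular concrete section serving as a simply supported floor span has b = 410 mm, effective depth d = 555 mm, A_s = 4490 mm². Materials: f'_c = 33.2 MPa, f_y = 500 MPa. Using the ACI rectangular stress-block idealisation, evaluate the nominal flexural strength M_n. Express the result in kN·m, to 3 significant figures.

T = A_s f_y = 4490 × 500 = 2245000 N = 2245 kN.
From C = T: a = T/(0.85 f'_c b) = 2245000/(0.85 × 33.2 × 410) = 194.03 mm.
M_n = T(d − a/2) = 2245 kN × (555 − 97.015) mm = 1028.18 kN·m.

M_n ≈ 1030 kN·m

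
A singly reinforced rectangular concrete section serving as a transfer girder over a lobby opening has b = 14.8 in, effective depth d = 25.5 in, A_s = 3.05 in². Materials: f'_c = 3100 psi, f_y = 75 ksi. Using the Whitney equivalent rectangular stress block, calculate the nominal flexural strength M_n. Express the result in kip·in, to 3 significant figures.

M_n ≈ 5160 kip·in

T = A_s f_y = 3.05 × 75 = 228.75 kips.
a = T/(0.85 f'_c b) = 228.75/(0.85 × 3.1 × 14.8) = 5.866 in.
M_n = T(d − a/2) = 228.75 × (25.5 − 2.933) = 5162.2 kip·in.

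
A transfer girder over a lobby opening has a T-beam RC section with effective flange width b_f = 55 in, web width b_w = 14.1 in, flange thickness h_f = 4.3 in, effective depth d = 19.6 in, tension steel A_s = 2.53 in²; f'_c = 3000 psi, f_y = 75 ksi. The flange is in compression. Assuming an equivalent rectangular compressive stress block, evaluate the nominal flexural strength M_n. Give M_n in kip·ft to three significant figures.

Tension: T = A_s f_y = 2.53 × 75 = 189.75 kips.
Try a within the flange: a = T/(0.85 f'_c b_f) = 189.75/(0.85 × 3 × 55) = 1.353 in.
Since a = 1.353 ≤ h_f = 4.3 in, the stress block lies entirely in the flange; analyse as a rectangular beam of width b_f.
M_n = T(d − a/2) = 189.75 × (19.6 − 0.6765) = 3590.7 kip·in.
M_n = 3590.7/12 = 299.23 kip·ft.

M_n ≈ 299 kip·ft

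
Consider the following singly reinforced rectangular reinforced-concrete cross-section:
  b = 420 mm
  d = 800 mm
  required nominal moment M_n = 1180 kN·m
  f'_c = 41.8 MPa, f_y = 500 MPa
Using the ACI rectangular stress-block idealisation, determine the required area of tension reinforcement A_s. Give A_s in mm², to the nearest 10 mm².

A_s ≈ 3160 mm²

With M_n = 0.85 f'_c a b (d − a/2), solve the quadratic for a:
a = d − √(d² − 2M_n/(0.85 f'_c b)) = 800 − √(800² − 2 × 1180×10⁶/(0.85 × 41.8 × 420)) = 105.85 mm.
A_s = 0.85 f'_c a b / f_y = 0.85 × 41.8 × 105.85 × 420 / 500 = 3159.1 mm².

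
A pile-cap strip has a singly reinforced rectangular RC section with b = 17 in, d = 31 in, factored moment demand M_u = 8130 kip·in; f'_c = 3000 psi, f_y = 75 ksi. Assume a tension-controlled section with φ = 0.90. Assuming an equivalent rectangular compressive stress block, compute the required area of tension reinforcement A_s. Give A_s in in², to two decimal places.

A_s ≈ 4.43 in²

M_n = M_u/φ = 8130/0.90 = 9033.33 kip·in.
From M_n = 0.85 f'_c a b (d − a/2):
a = d − √(d² − 2M_n/(0.85 f'_c b)) = 31 − √(31² − 2 × 9033.33/(0.85 × 3 × 17)) = 7.671 in.
A_s = 0.85 f'_c a b / f_y = 0.85 × 3 × 7.671 × 17 / 75 = 4.434 in².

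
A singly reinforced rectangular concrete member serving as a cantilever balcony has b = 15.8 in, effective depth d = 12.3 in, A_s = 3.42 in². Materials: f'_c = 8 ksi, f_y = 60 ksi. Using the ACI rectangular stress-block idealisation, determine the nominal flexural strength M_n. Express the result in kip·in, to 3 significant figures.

T = A_s f_y = 3.42 × 60 = 205.2 kips.
a = T/(0.85 f'_c b) = 205.2/(0.85 × 8 × 15.8) = 1.910 in.
M_n = T(d − a/2) = 205.2 × (12.3 − 0.955) = 2328.0 kip·in.

M_n ≈ 2330 kip·in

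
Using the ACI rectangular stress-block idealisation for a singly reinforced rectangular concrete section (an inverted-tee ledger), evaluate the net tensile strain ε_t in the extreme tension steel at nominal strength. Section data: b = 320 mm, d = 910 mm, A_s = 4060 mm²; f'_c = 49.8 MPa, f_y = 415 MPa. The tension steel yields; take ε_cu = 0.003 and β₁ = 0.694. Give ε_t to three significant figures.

a = A_s f_y/(0.85 f'_c b) = 124.39 mm.
β₁ = 0.694, so c = a/β₁ = 124.39/0.694 = 179.24 mm.
From the linear strain diagram with ε_cu = 0.003: ε_t = 0.003 (d − c)/c = 0.003 × (910 − 179.24)/179.24 = 0.0122.
Since ε_t ≥ 0.005, the section is tension-controlled.

ε_t ≈ 0.0122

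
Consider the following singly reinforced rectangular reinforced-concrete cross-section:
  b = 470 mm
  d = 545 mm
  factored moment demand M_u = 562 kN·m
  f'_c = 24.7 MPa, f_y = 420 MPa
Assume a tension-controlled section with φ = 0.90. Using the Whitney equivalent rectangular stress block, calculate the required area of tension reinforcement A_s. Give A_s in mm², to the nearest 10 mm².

A_s ≈ 3100 mm²

M_n = M_u/φ = 562/0.90 = 624.444 kN·m.
With M_n = 0.85 f'_c a b (d − a/2), solve the quadratic for a:
a = d − √(d² − 2M_n/(0.85 f'_c b)) = 545 − √(545² − 2 × 624.444×10⁶/(0.85 × 24.7 × 470)) = 132.13 mm.
A_s = 0.85 f'_c a b / f_y = 0.85 × 24.7 × 132.13 × 470 / 420 = 3104.3 mm².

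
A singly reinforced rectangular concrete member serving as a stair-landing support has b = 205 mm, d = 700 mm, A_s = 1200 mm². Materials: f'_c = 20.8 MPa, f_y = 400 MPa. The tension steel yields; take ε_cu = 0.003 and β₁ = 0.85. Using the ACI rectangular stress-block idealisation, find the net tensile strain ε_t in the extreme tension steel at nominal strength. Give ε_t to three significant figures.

a = A_s f_y/(0.85 f'_c b) = 132.44 mm.
β₁ = 0.85, so c = a/β₁ = 132.44/0.85 = 155.81 mm.
From the linear strain diagram with ε_cu = 0.003: ε_t = 0.003 (d − c)/c = 0.003 × (700 − 155.81)/155.81 = 0.0105.
Since ε_t ≥ 0.005, the section is tension-controlled.

ε_t ≈ 0.0105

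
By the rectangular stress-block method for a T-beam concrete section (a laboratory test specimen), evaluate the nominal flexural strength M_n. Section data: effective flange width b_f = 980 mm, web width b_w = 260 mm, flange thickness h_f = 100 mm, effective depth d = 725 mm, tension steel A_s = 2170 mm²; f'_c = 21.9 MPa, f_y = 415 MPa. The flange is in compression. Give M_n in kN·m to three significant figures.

Tension: T = A_s f_y = 2170 × 415 = 900550 N.
Try a within the flange: a = T/(0.85 f'_c b_f) = 900550/(0.85 × 21.9 × 980) = 49.36 mm.
Since a = 49.36 ≤ h_f = 100 mm, the stress block lies entirely in the flange; analyse as a rectangular beam of width b_f.
M_n = T(d − a/2) = 900550 × (725 − 24.68) = 630.67 × 10⁶ N·mm.
M_n = 630.67 kN·m.

M_n ≈ 631 kN·m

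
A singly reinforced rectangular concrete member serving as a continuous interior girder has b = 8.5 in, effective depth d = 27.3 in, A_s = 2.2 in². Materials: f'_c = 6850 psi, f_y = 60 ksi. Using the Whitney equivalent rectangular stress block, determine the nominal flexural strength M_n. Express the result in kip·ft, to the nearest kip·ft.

T = A_s f_y = 2.2 × 60 = 132 kips.
a = T/(0.85 f'_c b) = 132/(0.85 × 6.85 × 8.5) = 2.667 in.
M_n = T(d − a/2) = 132 × (27.3 − 1.3335) = 3427.6 kip·in = 3427.6/12 = 285.63 kip·ft.

M_n ≈ 286 kip·ft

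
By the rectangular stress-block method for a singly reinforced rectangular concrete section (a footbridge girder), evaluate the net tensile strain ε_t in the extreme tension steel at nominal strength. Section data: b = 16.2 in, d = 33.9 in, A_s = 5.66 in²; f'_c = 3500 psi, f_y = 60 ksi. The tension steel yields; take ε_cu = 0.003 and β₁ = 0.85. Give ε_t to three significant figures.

a = A_s f_y/(0.85 f'_c b) = 7.046 in.
β₁ = 0.85, so c = a/β₁ = 7.046/0.85 = 8.289 in.
From the linear strain diagram with ε_cu = 0.003: ε_t = 0.003 (d − c)/c = 0.003 × (33.9 − 8.289)/8.289 = 0.00927.
Since ε_t ≥ 0.005, the section is tension-controlled.

ε_t ≈ 0.00927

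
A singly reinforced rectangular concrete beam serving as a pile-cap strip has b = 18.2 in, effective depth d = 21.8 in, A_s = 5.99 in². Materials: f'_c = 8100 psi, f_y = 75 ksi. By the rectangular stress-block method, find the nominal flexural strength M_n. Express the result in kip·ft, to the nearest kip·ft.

M_n ≈ 749 kip·ft

T = A_s f_y = 5.99 × 75 = 449.25 kips.
a = T/(0.85 f'_c b) = 449.25/(0.85 × 8.1 × 18.2) = 3.585 in.
M_n = T(d − a/2) = 449.25 × (21.8 − 1.7925) = 8988.4 kip·in = 8988.4/12 = 749.03 kip·ft.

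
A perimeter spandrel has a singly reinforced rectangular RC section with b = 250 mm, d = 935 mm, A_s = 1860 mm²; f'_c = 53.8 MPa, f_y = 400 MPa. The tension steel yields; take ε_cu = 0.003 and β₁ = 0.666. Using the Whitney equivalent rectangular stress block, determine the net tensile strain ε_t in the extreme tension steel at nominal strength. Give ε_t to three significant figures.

ε_t ≈ 0.0257

a = A_s f_y/(0.85 f'_c b) = 65.08 mm.
β₁ = 0.666, so c = a/β₁ = 65.08/0.666 = 97.72 mm.
From the linear strain diagram with ε_cu = 0.003: ε_t = 0.003 (d − c)/c = 0.003 × (935 − 97.72)/97.72 = 0.0257.
Since ε_t ≥ 0.005, the section is tension-controlled.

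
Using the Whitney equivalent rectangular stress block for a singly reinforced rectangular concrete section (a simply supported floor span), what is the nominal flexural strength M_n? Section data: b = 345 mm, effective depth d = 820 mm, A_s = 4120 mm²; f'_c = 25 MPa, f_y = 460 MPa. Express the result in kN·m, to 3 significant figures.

T = A_s f_y = 4120 × 460 = 1895200 N = 1895.2 kN.
From C = T: a = T/(0.85 f'_c b) = 1895200/(0.85 × 25 × 345) = 258.51 mm.
M_n = T(d − a/2) = 1895.2 kN × (820 − 129.255) mm = 1309.10 kN·m.

M_n ≈ 1310 kN·m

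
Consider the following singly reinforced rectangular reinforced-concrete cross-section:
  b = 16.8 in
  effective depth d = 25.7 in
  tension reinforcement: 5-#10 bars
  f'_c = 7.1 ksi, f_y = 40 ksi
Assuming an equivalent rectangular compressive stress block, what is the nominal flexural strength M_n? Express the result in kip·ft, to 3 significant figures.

M_n ≈ 517 kip·ft

A_s = 5 × 1.27 = 6.35 in².
T = A_s f_y = 6.35 × 40 = 254 kips.
a = T/(0.85 f'_c b) = 254/(0.85 × 7.1 × 16.8) = 2.505 in.
M_n = T(d − a/2) = 254 × (25.7 − 1.2525) = 6209.7 kip·in = 6209.7/12 = 517.48 kip·ft.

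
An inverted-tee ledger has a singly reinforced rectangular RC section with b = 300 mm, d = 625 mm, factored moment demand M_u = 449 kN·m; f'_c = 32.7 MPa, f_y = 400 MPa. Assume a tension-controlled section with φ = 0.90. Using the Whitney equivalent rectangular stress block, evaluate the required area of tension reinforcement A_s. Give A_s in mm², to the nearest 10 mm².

A_s ≈ 2180 mm²

M_n = M_u/φ = 449/0.90 = 498.889 kN·m.
With M_n = 0.85 f'_c a b (d − a/2), solve the quadratic for a:
a = d − √(d² − 2M_n/(0.85 f'_c b)) = 625 − √(625² − 2 × 498.889×10⁶/(0.85 × 32.7 × 300)) = 104.46 mm.
A_s = 0.85 f'_c a b / f_y = 0.85 × 32.7 × 104.46 × 300 / 400 = 2177.6 mm².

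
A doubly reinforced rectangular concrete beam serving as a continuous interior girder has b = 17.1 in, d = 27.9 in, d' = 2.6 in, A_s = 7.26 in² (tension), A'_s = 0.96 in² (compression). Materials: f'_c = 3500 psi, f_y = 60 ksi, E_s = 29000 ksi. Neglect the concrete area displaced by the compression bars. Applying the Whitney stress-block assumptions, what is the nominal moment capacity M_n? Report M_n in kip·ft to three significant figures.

Assume both steels yield.
a = (A_s − A'_s) f_y/(0.85 f'_c b) = (7.26 − 0.96) × 60/(0.85 × 3.5 × 17.1) = 7.430 in.
c = a/β₁ = 7.430/0.85 = 8.741 in; ε'_s = 0.003(c − d')/c = 0.0021 ≥ ε_y = 0.0021, so the compression steel yields.
M_n = (A_s − A'_s) f_y (d − a/2) + A'_s f_y (d − d') = 378 × (27.9 − 3.715) + 57.6 × (27.9 − 2.6) = 9141.9 + 1457.3 = 10599.2 kip·in = 10599.2/12 = 883.27 kip·ft.

M_n ≈ 883 kip·ft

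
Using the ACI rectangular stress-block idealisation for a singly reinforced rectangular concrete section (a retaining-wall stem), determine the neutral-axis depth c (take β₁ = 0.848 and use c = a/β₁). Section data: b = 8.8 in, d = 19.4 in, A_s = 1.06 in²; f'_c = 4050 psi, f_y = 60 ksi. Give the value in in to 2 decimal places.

c ≈ 2.48 in

T = A_s f_y = 1.06 × 60 = 63.6 kips.
a = T/(0.85 f'_c b) = 63.6/(0.85 × 4.05 × 8.8) = 2.0994 in.
With β₁ = 0.848, c = a/β₁ = 2.0994/0.848 = 2.48 in.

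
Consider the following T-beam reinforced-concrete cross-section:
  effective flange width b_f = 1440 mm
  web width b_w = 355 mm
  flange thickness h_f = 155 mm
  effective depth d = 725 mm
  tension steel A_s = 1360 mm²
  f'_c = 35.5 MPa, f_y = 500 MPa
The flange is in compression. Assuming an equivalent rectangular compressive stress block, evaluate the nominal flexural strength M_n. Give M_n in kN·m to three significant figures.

Tension: T = A_s f_y = 1360 × 500 = 680000 N.
Try a within the flange: a = T/(0.85 f'_c b_f) = 680000/(0.85 × 35.5 × 1440) = 15.65 mm.
Since a = 15.65 ≤ h_f = 155 mm, the stress block lies entirely in the flange; analyse as a rectangular beam of width b_f.
M_n = T(d − a/2) = 680000 × (725 − 7.825) = 487.68 × 10⁶ N·mm.
M_n = 487.68 kN·m.

M_n ≈ 488 kN·m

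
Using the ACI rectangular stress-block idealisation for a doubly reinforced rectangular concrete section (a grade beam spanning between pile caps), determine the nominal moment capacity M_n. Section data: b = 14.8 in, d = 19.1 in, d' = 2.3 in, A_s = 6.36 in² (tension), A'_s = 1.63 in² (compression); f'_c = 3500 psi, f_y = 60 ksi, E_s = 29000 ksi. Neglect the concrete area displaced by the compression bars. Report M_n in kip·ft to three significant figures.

M_n ≈ 512 kip·ft

Assume both steels yield.
a = (A_s − A'_s) f_y/(0.85 f'_c b) = (6.36 − 1.63) × 60/(0.85 × 3.5 × 14.8) = 6.446 in.
c = a/β₁ = 6.446/0.85 = 7.584 in; ε'_s = 0.003(c − d')/c = 0.0021 ≥ ε_y = 0.0021, so the compression steel yields.
M_n = (A_s − A'_s) f_y (d − a/2) + A'_s f_y (d − d') = 283.8 × (19.1 − 3.223) + 97.8 × (19.1 − 2.3) = 4505.9 + 1643.0 = 6148.9 kip·in = 6148.9/12 = 512.41 kip·ft.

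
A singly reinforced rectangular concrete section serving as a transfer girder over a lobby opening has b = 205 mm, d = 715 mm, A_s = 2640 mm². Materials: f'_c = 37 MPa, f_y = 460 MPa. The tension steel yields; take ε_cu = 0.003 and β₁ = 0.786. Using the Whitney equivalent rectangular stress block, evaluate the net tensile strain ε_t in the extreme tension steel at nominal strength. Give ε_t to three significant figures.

a = A_s f_y/(0.85 f'_c b) = 188.36 mm.
β₁ = 0.786, so c = a/β₁ = 188.36/0.786 = 239.64 mm.
From the linear strain diagram with ε_cu = 0.003: ε_t = 0.003 (d − c)/c = 0.003 × (715 − 239.64)/239.64 = 0.00595.
Since ε_t ≥ 0.005, the section is tension-controlled.

ε_t ≈ 0.00595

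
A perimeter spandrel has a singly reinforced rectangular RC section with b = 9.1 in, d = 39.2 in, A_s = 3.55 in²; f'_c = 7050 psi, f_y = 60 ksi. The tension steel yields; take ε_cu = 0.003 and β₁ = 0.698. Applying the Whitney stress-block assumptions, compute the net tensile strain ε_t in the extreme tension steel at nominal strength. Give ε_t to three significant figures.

ε_t ≈ 0.0180

a = A_s f_y/(0.85 f'_c b) = 3.906 in.
β₁ = 0.698, so c = a/β₁ = 3.906/0.698 = 5.596 in.
From the linear strain diagram with ε_cu = 0.003: ε_t = 0.003 (d − c)/c = 0.003 × (39.2 − 5.596)/5.596 = 0.0180.
Since ε_t ≥ 0.005, the section is tension-controlled.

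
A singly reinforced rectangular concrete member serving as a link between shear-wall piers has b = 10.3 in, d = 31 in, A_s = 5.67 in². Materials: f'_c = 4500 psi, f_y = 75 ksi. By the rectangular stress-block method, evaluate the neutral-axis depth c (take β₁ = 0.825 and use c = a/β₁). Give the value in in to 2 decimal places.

T = A_s f_y = 5.67 × 75 = 425.25 kips.
a = T/(0.85 f'_c b) = 425.25/(0.85 × 4.5 × 10.3) = 10.7938 in.
With β₁ = 0.825, c = a/β₁ = 10.7938/0.825 = 13.08 in.

c ≈ 13.08 in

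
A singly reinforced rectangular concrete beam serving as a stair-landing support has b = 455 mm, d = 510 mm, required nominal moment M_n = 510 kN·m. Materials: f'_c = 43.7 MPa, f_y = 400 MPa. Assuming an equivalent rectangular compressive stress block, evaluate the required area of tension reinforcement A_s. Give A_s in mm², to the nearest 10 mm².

A_s ≈ 2660 mm²

With M_n = 0.85 f'_c a b (d − a/2), solve the quadratic for a:
a = d − √(d² − 2M_n/(0.85 f'_c b)) = 510 − √(510² − 2 × 510×10⁶/(0.85 × 43.7 × 455)) = 63.07 mm.
A_s = 0.85 f'_c a b / f_y = 0.85 × 43.7 × 63.07 × 455 / 400 = 2664.9 mm².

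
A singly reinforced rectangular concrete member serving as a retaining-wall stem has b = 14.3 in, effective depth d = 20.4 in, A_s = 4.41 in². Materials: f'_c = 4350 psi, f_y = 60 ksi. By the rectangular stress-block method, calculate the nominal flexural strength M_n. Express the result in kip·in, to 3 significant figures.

T = A_s f_y = 4.41 × 60 = 264.6 kips.
a = T/(0.85 f'_c b) = 264.6/(0.85 × 4.35 × 14.3) = 5.004 in.
M_n = T(d − a/2) = 264.6 × (20.4 − 2.502) = 4735.8 kip·in.

M_n ≈ 4740 kip·in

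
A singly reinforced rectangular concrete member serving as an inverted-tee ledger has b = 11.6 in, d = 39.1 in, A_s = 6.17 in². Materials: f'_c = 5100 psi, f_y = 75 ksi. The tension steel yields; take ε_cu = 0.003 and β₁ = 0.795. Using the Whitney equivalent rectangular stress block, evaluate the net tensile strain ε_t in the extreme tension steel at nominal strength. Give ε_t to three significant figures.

a = A_s f_y/(0.85 f'_c b) = 9.202 in.
β₁ = 0.795, so c = a/β₁ = 9.202/0.795 = 11.575 in.
From the linear strain diagram with ε_cu = 0.003: ε_t = 0.003 (d − c)/c = 0.003 × (39.1 − 11.575)/11.575 = 0.00713.
Since ε_t ≥ 0.005, the section is tension-controlled.

ε_t ≈ 0.00713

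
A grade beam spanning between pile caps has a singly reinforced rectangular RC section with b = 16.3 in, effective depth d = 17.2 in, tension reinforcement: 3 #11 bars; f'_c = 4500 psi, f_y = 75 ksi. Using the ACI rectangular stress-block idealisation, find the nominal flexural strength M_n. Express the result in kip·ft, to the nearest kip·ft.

M_n ≈ 421 kip·ft

A_s = 3 × 1.56 = 4.68 in².
T = A_s f_y = 4.68 × 75 = 351 kips.
a = T/(0.85 f'_c b) = 351/(0.85 × 4.5 × 16.3) = 5.630 in.
M_n = T(d − a/2) = 351 × (17.2 − 2.815) = 5049.1 kip·in = 5049.1/12 = 420.76 kip·ft.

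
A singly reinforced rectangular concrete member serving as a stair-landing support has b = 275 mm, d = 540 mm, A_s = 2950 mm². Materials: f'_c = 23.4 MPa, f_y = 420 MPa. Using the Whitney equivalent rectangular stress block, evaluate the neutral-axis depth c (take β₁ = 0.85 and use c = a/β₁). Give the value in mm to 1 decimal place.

T = A_s f_y = 2950 × 420 = 1239000 N = 1239 kN.
Setting C = 0.85 f'_c a b equal to T: a = 1239000/(0.85 × 23.4 × 275) = 226.519 mm.
With β₁ = 0.85, c = a/β₁ = 226.519/0.85 = 266.5 mm.

c ≈ 266.5 mm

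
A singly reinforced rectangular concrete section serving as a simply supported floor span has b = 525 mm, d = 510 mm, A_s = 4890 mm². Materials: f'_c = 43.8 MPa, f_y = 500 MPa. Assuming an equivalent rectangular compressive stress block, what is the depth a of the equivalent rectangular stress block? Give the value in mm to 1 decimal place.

T = A_s f_y = 4890 × 500 = 2445000 N = 2445 kN.
Setting C = 0.85 f'_c a b equal to T: a = 2445000/(0.85 × 43.8 × 525) = 125.1 mm.

a ≈ 125.1 mm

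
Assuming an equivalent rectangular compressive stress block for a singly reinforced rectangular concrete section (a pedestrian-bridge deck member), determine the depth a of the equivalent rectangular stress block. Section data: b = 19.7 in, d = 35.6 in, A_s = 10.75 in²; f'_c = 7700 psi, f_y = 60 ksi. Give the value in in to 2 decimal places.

a ≈ 5.00 in

T = A_s f_y = 10.75 × 60 = 645 kips.
a = T/(0.85 f'_c b) = 645/(0.85 × 7.7 × 19.7) = 5.00 in.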